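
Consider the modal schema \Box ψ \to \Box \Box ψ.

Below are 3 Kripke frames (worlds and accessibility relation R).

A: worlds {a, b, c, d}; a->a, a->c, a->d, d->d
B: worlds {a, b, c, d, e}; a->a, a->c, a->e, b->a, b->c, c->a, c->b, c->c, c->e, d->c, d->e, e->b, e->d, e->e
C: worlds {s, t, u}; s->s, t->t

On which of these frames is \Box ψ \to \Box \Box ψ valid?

This is the axiom for transitivity; its first-order frame correspondent is \forall x \forall y \forall z (Rxy \wedge Ryz \to Rxz).
A: ✓.
B: fails — Rbc and Rcb but not Rbb.
C: ✓.
Valid on: A, C.

A, C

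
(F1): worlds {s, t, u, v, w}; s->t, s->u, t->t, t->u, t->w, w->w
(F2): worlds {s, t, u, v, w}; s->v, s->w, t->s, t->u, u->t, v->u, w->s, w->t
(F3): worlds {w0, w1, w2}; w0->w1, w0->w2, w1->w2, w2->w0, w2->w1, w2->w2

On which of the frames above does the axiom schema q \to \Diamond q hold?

none

This is the axiom for reflexivity; its first-order frame correspondent is \forall x Rxx.
(F1): fails — world s does not see itself.
(F2): fails — world s does not see itself.
(F3): fails — world w0 does not see itself.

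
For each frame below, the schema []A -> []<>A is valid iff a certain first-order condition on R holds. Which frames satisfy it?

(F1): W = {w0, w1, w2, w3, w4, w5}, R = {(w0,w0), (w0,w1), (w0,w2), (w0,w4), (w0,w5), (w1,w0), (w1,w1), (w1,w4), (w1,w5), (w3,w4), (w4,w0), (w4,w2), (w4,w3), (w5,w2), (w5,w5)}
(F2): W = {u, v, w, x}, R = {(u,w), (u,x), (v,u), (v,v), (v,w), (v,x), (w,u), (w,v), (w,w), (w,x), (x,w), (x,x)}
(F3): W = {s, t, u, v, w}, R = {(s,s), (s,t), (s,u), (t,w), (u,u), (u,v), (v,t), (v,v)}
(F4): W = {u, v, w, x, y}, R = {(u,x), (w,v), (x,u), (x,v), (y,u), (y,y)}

(F2)

The schema corresponds to a generalized confluence (Geach) condition: forall x forall z (xRz -> exists w (xRw & zRw)).
(F1): fails — w0Rw2 but no w with w0Rw and w2Rw.
(F2): satisfies the condition.
(F3): fails — sRt but no w* with sRw* and tRw*.
(F4): fails — uRx but no t with uRt and xRt.
Valid on: (F2).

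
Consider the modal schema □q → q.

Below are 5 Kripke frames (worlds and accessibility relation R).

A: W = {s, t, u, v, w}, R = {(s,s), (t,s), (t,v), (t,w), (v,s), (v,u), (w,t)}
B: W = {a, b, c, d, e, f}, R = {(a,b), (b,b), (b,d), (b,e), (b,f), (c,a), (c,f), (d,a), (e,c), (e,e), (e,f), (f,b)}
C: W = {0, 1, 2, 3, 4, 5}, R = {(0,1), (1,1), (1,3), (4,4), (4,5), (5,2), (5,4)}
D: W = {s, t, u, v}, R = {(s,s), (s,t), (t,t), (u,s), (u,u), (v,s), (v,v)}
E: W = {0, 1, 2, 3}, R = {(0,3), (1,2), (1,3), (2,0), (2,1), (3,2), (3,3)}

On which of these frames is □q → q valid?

D

The schema corresponds to reflexivity: ∀x Rxx.
A: fails — world t does not see itself.
B: fails — world a does not see itself.
C: fails — world 0 does not see itself.
D: ✓.
E: fails — world 0 does not see itself.
Valid on: D.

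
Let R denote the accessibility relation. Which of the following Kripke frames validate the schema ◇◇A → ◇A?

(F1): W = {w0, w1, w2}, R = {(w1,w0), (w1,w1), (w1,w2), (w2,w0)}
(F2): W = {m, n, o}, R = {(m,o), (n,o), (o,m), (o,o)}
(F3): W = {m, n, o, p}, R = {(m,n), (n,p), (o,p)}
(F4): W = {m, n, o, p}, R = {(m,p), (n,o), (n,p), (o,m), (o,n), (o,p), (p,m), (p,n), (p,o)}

(F1)

Frame correspondent (Sahlqvist): ∀x ∀y ∀z (Rxy ∧ Ryz → Rxz) — i.e. transitivity.
(F1): holds.
(F2): fails — Rno and Rom but not Rnm.
(F3): fails — Rmn and Rnp but not Rmp.
(F4): fails — Ron and Rno but not Roo.
Valid on: (F1).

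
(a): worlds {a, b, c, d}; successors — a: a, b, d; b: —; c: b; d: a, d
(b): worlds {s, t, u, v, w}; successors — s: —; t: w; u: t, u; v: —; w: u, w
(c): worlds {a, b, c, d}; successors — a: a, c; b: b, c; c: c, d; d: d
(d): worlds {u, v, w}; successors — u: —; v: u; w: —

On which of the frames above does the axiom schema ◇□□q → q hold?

(b)

Frame correspondent (Sahlqvist): ∀x ∀y (xRy → ∃w (yR²w ∧ x = w)) — i.e. a generalized confluence (Geach) condition.
(a): fails — aRb but no w with bR²w and a=w.
(b): satisfies the condition.
(c): fails — aRc but no w with cR²w and a=w.
(d): fails — vRu but no t with uR²t and v=t.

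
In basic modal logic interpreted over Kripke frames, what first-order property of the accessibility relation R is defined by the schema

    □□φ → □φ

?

density

Suppose □□φ→□φ is valid. Take Rxy and set V(φ)={w : xR²w}. Then □□φ at x, so □φ at x, so φ at y, i.e. ∃z(Rxz∧Rzy).
Conversely, on a frame with density the schema holds at every world under every valuation.
Frame condition: ∀x ∀y (Rxy → ∃z (Rxz ∧ Rzy)).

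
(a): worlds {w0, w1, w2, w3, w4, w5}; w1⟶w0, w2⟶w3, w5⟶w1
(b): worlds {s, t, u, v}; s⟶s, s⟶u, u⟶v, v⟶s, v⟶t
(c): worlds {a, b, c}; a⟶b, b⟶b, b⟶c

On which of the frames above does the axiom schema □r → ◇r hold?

The schema corresponds to seriality: ∀x ∃y Rxy.
(a): fails — world w0 has no successor.
(b): fails — world t has no successor.
(c): fails — world c has no successor.
Valid on no frame.

none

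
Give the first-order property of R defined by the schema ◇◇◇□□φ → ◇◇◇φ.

This is a Sahlqvist (Geach-type) schema ◇^3□^2φ → □^0◇^3φ.
Minimal-valuation argument: fix x; take any y with xR^3y and any z with xR^0z. Set V(φ) to the set of worlds R-reachable from y in exactly 2 steps. Then □^2φ holds at y, so the antecedent holds at x; validity forces ◇^3φ at z, giving a w with zR^3w and yR^2w.
First-order correspondent: ∀x ∀y (xR³y → ∃w (yR²w ∧ xR³w)).

∀x ∀y (xR³y → ∃w (yR²w ∧ xR³w))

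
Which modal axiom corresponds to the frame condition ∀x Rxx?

A defining formula is □p → p (the T axiom).

□p → p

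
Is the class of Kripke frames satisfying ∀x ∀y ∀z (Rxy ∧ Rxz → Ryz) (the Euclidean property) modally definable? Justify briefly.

Yes: it is the Euclidean property, defined by the 5 schema ◇r → □◇r.
Suppose ◇r→□◇r is valid. Take Rxy, Rxz and set V(r)={y}. Then ◇r at x, so □◇r at x, so ◇r at z, so some w with Rzw has r; w=y, i.e. Rzy. By symmetry of the argument, Ryz.

Yes, by ◇r → □◇r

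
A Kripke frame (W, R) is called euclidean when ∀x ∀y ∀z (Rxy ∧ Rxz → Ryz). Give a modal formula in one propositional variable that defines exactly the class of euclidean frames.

A defining formula is ◇ψ → □◇ψ (the 5 axiom).

◇ψ → □◇ψ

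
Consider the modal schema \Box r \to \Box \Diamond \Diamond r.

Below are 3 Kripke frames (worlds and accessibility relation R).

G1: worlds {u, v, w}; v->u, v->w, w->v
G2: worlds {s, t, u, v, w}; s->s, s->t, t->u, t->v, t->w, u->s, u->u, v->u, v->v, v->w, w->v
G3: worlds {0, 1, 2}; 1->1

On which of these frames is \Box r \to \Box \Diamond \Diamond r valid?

G2, G3

The schema corresponds to a generalized confluence (Geach) condition: \forall x \forall z (xRz \to \exists w (xRw \wedge z R^2 w)).
G1: fails — vRu but no t with vRt and uR²t.
G2: condition met.
G3: condition met.
Valid on: G2, G3.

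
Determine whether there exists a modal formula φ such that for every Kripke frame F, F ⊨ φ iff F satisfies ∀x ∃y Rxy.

The condition is seriality. A defining modal formula is □p → ◇p.
Suppose □p→◇p is valid. At any x set V(p)=W. Then □p at x, so ◇p at x, so x has a successor.

Yes — defined by □p → ◇p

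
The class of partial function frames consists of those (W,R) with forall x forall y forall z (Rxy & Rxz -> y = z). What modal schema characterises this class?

A defining formula is ◇q → □q (the CD axiom).
Suppose ◇q→□q is valid. Take Rxy, Rxz and set V(q)={y}. Then ◇q at x, so □q at x, so q at z, i.e. z=y.

◇q → □q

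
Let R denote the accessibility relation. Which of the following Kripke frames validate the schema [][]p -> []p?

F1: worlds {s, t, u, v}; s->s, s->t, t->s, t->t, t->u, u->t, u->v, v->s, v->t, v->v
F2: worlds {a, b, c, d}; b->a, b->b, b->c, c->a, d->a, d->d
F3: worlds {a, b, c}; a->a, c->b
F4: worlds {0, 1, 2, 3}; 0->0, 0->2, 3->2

The schema corresponds to density: forall x forall y (Rxy -> exists z (Rxz & Rzy)).
F1: condition met.
F2: fails — Rca but no z with Rcz and Rza.
F3: fails — Rcb but no z with Rcz and Rzb.
F4: fails — R32 but no z with R3z and Rz2.

F1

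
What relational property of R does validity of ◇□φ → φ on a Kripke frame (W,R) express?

Symmetry

Replacing φ by ¬φ and contraposing gives the equivalent schema φ → □◇φ.
Suppose φ→□◇φ is valid. Take Rxy and set V(φ)={x}. Then φ at x, so □◇φ at x, so ◇φ at y, so some z with Ryz has φ; z=x, i.e. Ryx.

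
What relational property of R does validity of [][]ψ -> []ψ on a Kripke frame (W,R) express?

density: forall x forall y (Rxy -> exists z (Rxz & Rzy))

Suppose □□ψ→□ψ is valid. Take Rxy and set V(ψ)={w : xR²w}. Then □□ψ at x, so □ψ at x, so ψ at y, i.e. ∃z(Rxz∧Rzy).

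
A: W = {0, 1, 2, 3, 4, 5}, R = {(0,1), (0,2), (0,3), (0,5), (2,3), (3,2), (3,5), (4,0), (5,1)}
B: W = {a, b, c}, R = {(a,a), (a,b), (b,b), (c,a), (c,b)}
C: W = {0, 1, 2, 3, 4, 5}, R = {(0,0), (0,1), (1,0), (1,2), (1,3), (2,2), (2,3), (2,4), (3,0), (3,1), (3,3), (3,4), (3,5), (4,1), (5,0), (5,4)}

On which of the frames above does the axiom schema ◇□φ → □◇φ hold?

The schema corresponds to convergence: ∀x ∀y ∀z (Rxy ∧ Rxz → ∃w (Ryw ∧ Rzw)).
A: fails — R02 and R01 but 2 and 1 have no common successor.
B: holds.
C: fails — R10 and R12 but 0 and 2 have no common successor.
Valid on: B.

B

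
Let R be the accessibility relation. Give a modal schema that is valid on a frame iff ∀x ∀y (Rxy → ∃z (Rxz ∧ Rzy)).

This is density; the standard corresponding axiom is C4: □□p → □p.

□□p → □p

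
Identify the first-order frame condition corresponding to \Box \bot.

emptiness of R

□⊥ is valid iff no world has any successor (otherwise □⊥ fails at any world with one).
Conversely, on a frame with emptiness of R the schema holds at every world under every valuation.
So the correspondent is emptiness of R.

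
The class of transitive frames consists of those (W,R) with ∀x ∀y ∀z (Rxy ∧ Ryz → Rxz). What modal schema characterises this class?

The condition is transitivity. The 4 schema □s → □□s defines it.
Suppose □s→□□s is valid. Take Rxy, Ryz and set V(s)={w : Rxw}. Then □s at x, so □□s at x, so □s at y, so s at z, i.e. Rxz.

□s → □□s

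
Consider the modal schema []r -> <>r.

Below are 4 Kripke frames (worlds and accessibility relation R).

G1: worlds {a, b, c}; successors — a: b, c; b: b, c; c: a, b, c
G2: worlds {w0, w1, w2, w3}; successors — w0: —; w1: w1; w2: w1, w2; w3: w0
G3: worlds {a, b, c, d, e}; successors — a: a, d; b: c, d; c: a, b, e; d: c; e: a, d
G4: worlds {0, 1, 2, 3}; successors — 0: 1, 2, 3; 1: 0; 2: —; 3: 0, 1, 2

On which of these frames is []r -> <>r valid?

G1, G3

This is the axiom for seriality; its first-order frame correspondent is forall x exists y Rxy.
G1: satisfies the condition.
G2: fails — world w0 has no successor.
G3: satisfies the condition.
G4: fails — world 2 has no successor.
Valid on: G1, G3.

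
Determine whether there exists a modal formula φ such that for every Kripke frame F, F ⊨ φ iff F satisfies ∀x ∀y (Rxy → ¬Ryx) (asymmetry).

If a class were modally definable it would be closed under surjective bounded morphisms (Goldblatt–Thomason).
The 3-cycle (worlds a,b,c with a→b→c→a) is asymmetric. Mapping every world to a single reflexive point • is a surjective bounded morphism, and the reflexive point is not asymmetric (R•• but asymmetry requires ¬R••).
So no modal formula (or set of formulas) defines exactly the asymmetric frames.

Not definable by any modal formula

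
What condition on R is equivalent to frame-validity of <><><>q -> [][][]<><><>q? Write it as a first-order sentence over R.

This is a Sahlqvist (Geach-type) schema ◇^3□^0q → □^3◇^3q.
First-order correspondent: forall x forall y forall z ((x R^3 y & x R^3 z) -> exists w (y = w & z R^3 w)).

forall x forall y forall z ((x R^3 y & x R^3 z) -> exists w (y = w & z R^3 w))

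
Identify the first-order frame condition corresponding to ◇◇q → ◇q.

Transitivity

This is frame-equivalent to □q → □□q (substitute ¬q for q and contrapose).
Suppose □q→□□q is valid. Take Rxy, Ryz and set V(q)={w : Rxw}. Then □q at x, so □□q at x, so □q at y, so q at z, i.e. Rxz.
Conversely, any frame satisfying ∀x ∀y ∀z (Rxy ∧ Ryz → Rxz) validates the schema.
Frame condition: ∀x ∀y ∀z (Rxy ∧ Ryz → Rxz).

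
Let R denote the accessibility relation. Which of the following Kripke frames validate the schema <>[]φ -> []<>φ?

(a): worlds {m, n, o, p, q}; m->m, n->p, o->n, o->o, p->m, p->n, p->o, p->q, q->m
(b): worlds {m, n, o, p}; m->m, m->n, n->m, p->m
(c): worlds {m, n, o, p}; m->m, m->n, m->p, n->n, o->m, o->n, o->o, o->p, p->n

This is the axiom for convergence; its first-order frame correspondent is forall x forall y forall z (Rxy & Rxz -> exists w (Ryw & Rzw)).
(a): fails — Ron and Roo but n and o have no common successor.
(b): satisfies the condition.
(c): satisfies the condition.
Valid on: (b), (c).

(b), (c)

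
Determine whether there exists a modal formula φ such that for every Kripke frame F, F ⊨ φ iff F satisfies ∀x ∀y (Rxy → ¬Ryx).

No

Modal frame validity is preserved under surjective bounded morphisms.
The 4-cycle (worlds s,t,u,v with s→t→u→v→s) is asymmetric. Mapping every world to a single reflexive point • is a surjective bounded morphism, and the reflexive point is not asymmetric (R•• but asymmetry requires ¬R••).
So the class is not modally definable.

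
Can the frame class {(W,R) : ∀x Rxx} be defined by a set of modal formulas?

Yes — defined by □q → q

This is a Sahlqvist condition; the T axiom □q → q defines it.
Suppose □q→q is valid. At any x set V(q)={w : Rxw}. Then □q holds at x, so q holds at x, i.e. Rxx.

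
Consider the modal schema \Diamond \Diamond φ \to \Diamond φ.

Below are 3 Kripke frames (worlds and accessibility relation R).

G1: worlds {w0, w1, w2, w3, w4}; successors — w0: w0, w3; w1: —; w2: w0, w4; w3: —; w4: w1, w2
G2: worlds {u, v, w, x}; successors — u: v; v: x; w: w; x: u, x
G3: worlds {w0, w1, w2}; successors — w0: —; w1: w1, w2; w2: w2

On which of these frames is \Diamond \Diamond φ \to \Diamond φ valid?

The schema corresponds to transitivity: \forall x \forall y \forall z (Rxy \wedge Ryz \to Rxz).
G1: fails — Rw2w4 and Rw4w1 but not Rw2w1.
G2: fails — Ruv and Rvx but not Rux.
G3: condition met.

G3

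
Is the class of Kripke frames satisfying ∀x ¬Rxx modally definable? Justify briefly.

Not modally definable

Any modally definable frame class is closed under surjective bounded morphisms.
The 5-cycle (worlds s,t,u,v,w with s→t→u→v→w→s) is irreflexive, and the map sending every world to a single reflexive point • is a surjective bounded morphism (forth: every edge maps to (•,•); back: every world has a successor). So any modal formula valid on the 5-cycle is also valid on the reflexive point, which is not irreflexive.
So no modal formula (or set of formulas) defines exactly the irreflexive frames.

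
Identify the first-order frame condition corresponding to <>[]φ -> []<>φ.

convergence

Suppose ◇□φ→□◇φ is valid. Take Rxy, Rxz and set V(φ)={w : Ryw}. Then □φ at y so ◇□φ at x, so □◇φ at x, so ◇φ at z, giving w with Rzw and Ryw.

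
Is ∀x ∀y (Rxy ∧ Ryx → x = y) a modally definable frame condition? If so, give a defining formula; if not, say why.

Any modally definable frame class is closed under surjective bounded morphisms.
The 8-cycle (worlds s,t,u,v,w,x,y,z with s→t→u→v→w→x→y→z→s) is antisymmetric. Sending even-indexed worlds to • and odd-indexed worlds to ∘ is a surjective bounded morphism onto the two-world frame with •↔∘, which is not antisymmetric.
So no modal formula (or set of formulas) defines exactly the antisymmetric frames.

No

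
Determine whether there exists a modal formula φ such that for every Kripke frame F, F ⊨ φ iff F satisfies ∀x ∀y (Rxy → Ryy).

Yes — defined by □(□r → r)

Yes: it is shift-reflexivity, defined by the T□ schema □(□r → r).
Suppose □(□r→r) is valid. Take Rxy and set V(r)={w : Ryw}. Then at y, □r holds; since □(□r→r) at x, □r→r at y, so r at y, i.e. Ryy.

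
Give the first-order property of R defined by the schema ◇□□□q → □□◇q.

This is a Sahlqvist (Geach-type) schema ◇^1□^3q → □^2◇^1q.
Minimal-valuation argument: fix x; take any y with xR^1y and any z with xR^2z. Set V(q) to the set of worlds R-reachable from y in exactly 3 steps. Then □^3q holds at y, so the antecedent holds at x; validity forces ◇^1q at z, giving a w with zR^1w and yR^3w.
First-order correspondent: ∀x ∀y ∀z ((xRy ∧ xR²z) → ∃w (yR³w ∧ zRw)).

∀x ∀y ∀z ((xRy ∧ xR²z) → ∃w (yR³w ∧ zRw))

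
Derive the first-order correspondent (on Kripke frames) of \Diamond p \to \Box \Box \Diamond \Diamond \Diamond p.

This is a Sahlqvist (Geach-type) schema ◇^1□^0p → □^2◇^3p.
Minimal-valuation argument: fix x; take any y with xR^1y and any z with xR^2z. Set V(p) to the set of worlds R-reachable from y in exactly 0 steps. Then □^0p holds at y, so the antecedent holds at x; validity forces ◇^3p at z, giving a w with zR^3w and yR^0w.
First-order correspondent: \forall x \forall y \forall z ((xRy \wedge x R^2 z) \to \exists w (y = w \wedge z R^3 w)).

\forall x \forall y \forall z ((xRy \wedge x R^2 z) \to \exists w (y = w \wedge z R^3 w))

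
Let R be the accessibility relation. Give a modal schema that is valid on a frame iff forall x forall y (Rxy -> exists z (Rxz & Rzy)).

□□q → □q

A defining formula is □□q → □q (the C4 axiom).
Suppose □□q→□q is valid. Take Rxy and set V(q)={w : xR²w}. Then □□q at x, so □q at x, so q at y, i.e. ∃z(Rxz∧Rzy).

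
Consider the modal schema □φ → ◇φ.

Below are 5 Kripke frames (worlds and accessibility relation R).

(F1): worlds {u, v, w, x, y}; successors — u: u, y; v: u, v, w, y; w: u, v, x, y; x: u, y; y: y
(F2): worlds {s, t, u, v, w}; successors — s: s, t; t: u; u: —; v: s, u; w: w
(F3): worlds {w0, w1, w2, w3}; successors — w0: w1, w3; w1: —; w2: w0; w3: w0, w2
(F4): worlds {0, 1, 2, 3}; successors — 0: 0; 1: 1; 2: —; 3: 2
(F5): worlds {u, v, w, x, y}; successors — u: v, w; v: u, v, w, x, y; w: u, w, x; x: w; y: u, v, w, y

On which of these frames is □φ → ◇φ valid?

(F1), (F5)

Frame correspondent (Sahlqvist): ∀x ∃y Rxy — i.e. seriality.
(F1): holds.
(F2): fails — world u has no successor.
(F3): fails — world w1 has no successor.
(F4): fails — world 2 has no successor.
(F5): holds.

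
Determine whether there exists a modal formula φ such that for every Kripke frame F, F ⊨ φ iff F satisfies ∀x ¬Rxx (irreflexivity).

Not modally definable

Modal frame validity is preserved under surjective bounded morphisms.
The 5-cycle (worlds w0,w1,w2,w3,w4 with w0→w1→w2→w3→w4→w0) is irreflexive, and the map sending every world to a single reflexive point • is a surjective bounded morphism (forth: every edge maps to (•,•); back: every world has a successor). So any modal formula valid on the 5-cycle is also valid on the reflexive point, which is not irreflexive.
So the class is not modally definable.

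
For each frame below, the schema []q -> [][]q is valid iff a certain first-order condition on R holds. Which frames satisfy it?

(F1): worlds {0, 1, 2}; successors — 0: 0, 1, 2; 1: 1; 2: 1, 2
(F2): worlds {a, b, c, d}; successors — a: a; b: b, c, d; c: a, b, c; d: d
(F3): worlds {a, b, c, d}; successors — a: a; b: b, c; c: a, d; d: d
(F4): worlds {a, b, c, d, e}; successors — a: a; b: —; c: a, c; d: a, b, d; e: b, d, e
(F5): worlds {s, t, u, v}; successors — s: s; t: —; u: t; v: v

(F1), (F5)

This is the axiom for transitivity; its first-order frame correspondent is forall x forall y forall z (Rxy & Ryz -> Rxz).
(F1): condition met.
(F2): fails — Rbc and Rca but not Rba.
(F3): fails — Rbc and Rcd but not Rbd.
(F4): fails — Red and Rda but not Rea.
(F5): condition met.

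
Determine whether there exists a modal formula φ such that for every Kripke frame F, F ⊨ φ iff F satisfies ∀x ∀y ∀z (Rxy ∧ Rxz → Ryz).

Yes — defined by ◇p → □◇p

Yes: it is the Euclidean property, defined by the 5 schema ◇p → □◇p.
Suppose ◇p→□◇p is valid. Take Rxy, Rxz and set V(p)={y}. Then ◇p at x, so □◇p at x, so ◇p at z, so some w with Rzw has p; w=y, i.e. Rzy. By symmetry of the argument, Ryz.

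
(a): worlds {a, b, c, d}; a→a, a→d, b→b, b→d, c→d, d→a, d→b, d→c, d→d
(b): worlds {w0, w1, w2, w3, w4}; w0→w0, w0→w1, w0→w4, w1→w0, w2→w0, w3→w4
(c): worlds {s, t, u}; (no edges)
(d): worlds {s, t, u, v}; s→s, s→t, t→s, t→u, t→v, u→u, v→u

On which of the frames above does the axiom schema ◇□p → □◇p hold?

Frame correspondent (Sahlqvist): ∀x ∀y ∀z (Rxy ∧ Rxz → ∃w (Ryw ∧ Rzw)) — i.e. convergence.
(a): satisfies the condition.
(b): fails — Rw0w4 and Rw0w4 but w4 and w4 have no common successor.
(c): satisfies the condition.
(d): fails — Rtv and Rts but v and s have no common successor.

(a), (c)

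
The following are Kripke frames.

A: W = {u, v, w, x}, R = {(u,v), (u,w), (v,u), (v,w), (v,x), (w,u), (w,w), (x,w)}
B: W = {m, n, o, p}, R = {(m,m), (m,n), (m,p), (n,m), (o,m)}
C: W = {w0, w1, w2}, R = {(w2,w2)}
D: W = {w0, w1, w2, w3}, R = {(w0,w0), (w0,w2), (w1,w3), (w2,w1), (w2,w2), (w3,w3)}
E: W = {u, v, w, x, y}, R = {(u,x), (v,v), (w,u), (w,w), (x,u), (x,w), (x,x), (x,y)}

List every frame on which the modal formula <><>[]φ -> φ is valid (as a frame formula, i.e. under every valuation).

Frame correspondent (Sahlqvist): forall x forall y (x R^2 y -> exists w (yRw & x = w)) — i.e. a generalized confluence (Geach) condition.
A: fails — uR²u but no t with uRt and u=t.
B: fails — mR²p but no w with pRw and m=w.
C: condition met.
D: fails — w0R²w1 but no w with w1Rw and w0=w.
E: fails — uR²u but no t with uRt and u=t.

C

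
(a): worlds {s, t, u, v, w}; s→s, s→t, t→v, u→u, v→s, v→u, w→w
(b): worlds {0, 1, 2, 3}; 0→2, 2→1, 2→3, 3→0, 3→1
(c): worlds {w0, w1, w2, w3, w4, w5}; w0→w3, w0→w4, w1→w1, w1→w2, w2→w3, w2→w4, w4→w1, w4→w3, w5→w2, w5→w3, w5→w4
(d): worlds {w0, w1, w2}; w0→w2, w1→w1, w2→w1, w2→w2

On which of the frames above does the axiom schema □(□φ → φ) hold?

Frame correspondent (Sahlqvist): ∀x ∀y (Rxy → Ryy) — i.e. shift-reflexivity.
(a): fails — Rtv but not Rvv.
(b): fails — R31 but not R11.
(c): fails — Rw1w2 but not Rw2w2.
(d): satisfies the condition.

(d)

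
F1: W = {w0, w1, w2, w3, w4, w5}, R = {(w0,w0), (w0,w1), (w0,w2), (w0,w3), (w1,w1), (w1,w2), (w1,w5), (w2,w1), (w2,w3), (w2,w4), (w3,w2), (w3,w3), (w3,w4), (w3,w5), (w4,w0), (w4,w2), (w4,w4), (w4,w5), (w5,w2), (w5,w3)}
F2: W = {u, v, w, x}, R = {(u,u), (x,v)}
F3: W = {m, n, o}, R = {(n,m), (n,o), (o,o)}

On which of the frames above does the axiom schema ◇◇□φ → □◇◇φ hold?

F1, F2

This is the axiom for a generalized confluence (Geach) condition; its first-order frame correspondent is ∀x ∀y ∀z ((xR²y ∧ xRz) → ∃w (yRw ∧ zR²w)).
F1: satisfies the condition.
F2: satisfies the condition.
F3: fails — nR²o, nRm but no w with oRw and mR²w.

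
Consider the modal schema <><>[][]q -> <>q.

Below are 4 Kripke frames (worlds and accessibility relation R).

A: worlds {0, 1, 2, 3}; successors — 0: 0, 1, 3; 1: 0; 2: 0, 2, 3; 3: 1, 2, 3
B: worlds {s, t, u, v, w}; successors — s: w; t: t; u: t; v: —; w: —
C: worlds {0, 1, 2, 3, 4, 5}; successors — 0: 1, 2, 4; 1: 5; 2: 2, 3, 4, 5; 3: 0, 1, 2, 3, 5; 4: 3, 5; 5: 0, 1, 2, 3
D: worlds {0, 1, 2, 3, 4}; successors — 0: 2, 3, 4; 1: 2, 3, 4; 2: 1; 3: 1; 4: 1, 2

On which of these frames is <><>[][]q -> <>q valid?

A, B

This is the axiom for a generalized confluence (Geach) condition; its first-order frame correspondent is forall x forall y (x R^2 y -> exists w (y R^2 w & xRw)).
A: satisfies the condition.
B: satisfies the condition.
C: fails — 1R²1 but no w with 1R²w and 1Rw.
D: fails — 2R²2 but no w with 2R²w and 2Rw.
Valid on: A, B.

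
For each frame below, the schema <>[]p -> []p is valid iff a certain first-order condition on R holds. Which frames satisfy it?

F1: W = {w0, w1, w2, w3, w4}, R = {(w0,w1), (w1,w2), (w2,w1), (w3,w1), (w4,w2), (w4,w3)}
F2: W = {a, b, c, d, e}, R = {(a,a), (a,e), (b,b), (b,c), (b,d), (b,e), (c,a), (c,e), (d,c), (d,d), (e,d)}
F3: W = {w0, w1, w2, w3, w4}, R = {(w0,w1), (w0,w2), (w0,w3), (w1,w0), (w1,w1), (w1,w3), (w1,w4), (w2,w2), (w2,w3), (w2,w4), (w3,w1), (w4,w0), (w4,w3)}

The schema corresponds to the Euclidean property: forall x forall y forall z (Rxy & Rxz -> Ryz).
F1: fails — Rw0w1 and Rw0w1 but not Rw1w1.
F2: fails — Rae and Rae but not Ree.
F3: fails — Rw0w1 and Rw0w2 but not Rw1w2.
Valid on no frame.

none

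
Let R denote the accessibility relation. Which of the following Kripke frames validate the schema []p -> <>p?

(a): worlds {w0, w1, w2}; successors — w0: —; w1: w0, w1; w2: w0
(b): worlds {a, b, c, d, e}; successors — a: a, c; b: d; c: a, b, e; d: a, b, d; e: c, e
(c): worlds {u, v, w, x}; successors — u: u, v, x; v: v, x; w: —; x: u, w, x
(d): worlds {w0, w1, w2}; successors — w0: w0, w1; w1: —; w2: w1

(b)

Frame correspondent (Sahlqvist): forall x exists y Rxy — i.e. seriality.
(a): fails — world w0 has no successor.
(b): satisfies the condition.
(c): fails — world w has no successor.
(d): fails — world w1 has no successor.
Valid on: (b).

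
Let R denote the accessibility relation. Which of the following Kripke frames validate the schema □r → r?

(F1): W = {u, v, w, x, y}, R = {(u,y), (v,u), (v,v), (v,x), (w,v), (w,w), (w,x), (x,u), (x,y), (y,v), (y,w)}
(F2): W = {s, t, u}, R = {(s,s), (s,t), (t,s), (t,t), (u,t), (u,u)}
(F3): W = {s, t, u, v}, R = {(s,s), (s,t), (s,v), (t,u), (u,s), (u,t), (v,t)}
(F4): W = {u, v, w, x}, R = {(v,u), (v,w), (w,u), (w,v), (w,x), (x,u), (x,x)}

Frame correspondent (Sahlqvist): ∀x Rxx — i.e. reflexivity.
(F1): fails — world u does not see itself.
(F2): condition met.
(F3): fails — world t does not see itself.
(F4): fails — world u does not see itself.

(F2)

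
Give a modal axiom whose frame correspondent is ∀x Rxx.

□q → q

This is reflexivity; the standard corresponding axiom is T: □q → q.
Suppose □q→q is valid. At any x set V(q)={w : Rxw}. Then □q holds at x, so q holds at x, i.e. Rxx.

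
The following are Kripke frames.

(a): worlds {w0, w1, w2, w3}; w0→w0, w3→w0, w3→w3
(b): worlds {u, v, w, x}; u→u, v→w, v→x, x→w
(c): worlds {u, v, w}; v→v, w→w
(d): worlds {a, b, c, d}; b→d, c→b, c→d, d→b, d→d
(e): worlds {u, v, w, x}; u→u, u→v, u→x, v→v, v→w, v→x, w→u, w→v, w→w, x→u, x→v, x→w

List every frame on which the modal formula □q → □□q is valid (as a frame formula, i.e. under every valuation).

This is the axiom for transitivity; its first-order frame correspondent is ∀x ∀y ∀z (Rxy ∧ Ryz → Rxz).
(a): condition met.
(b): condition met.
(c): condition met.
(d): fails — Rbd and Rdb but not Rbb.
(e): fails — Ruv and Rvw but not Ruw.
Valid on: (a), (b), (c).

(a), (b), (c)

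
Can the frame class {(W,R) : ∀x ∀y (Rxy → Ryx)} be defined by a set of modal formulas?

This is a Sahlqvist condition; the B axiom q → □◇q defines it.
Suppose q→□◇q is valid. Take Rxy and set V(q)={x}. Then q at x, so □◇q at x, so ◇q at y, so some z with Ryz has q; z=x, i.e. Ryx.

Yes, by q → □◇q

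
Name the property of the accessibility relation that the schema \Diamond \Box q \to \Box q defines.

the Euclidean property

Equivalently (dual form): ◇q → □◇q.
Suppose ◇q→□◇q is valid. Take Rxy, Rxz and set V(q)={y}. Then ◇q at x, so □◇q at x, so ◇q at z, so some w with Rzw has q; w=y, i.e. Rzy. By symmetry of the argument, Ryz.
The converse is a direct semantic check.
Frame condition: \forall x \forall y \forall z (Rxy \wedge Rxz \to Ryz).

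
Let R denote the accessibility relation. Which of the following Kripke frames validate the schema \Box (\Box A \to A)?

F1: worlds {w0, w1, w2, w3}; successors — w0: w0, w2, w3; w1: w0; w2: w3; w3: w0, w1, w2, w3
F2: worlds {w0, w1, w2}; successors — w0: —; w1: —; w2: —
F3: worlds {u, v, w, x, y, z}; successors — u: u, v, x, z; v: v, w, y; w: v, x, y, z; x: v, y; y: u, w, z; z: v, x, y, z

F2

Frame correspondent (Sahlqvist): \forall x \forall y (Rxy \to Ryy) — i.e. shift-reflexivity.
F1: fails — Rw3w1 but not Rw1w1.
F2: holds.
F3: fails — Rwx but not Rxx.
Valid on: F2.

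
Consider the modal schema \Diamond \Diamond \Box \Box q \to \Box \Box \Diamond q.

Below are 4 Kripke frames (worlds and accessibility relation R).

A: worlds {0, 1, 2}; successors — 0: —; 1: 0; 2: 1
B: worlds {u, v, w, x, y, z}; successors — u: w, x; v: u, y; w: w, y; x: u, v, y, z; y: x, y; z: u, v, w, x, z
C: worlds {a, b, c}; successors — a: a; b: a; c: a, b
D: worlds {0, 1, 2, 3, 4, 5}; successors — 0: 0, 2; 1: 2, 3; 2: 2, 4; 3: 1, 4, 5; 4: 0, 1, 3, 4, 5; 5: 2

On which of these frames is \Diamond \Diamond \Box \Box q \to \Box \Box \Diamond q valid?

Frame correspondent (Sahlqvist): \forall x \forall y \forall z ((x R^2 y \wedge x R^2 z) \to \exists w (y R^2 w \wedge zRw)) — i.e. a generalized confluence (Geach) condition.
A: fails — 2R²0, 2R²0 but no w with 0R²w and 0Rw.
B: satisfies the condition.
C: satisfies the condition.
D: satisfies the condition.
Valid on: B, C, D.

B, C, D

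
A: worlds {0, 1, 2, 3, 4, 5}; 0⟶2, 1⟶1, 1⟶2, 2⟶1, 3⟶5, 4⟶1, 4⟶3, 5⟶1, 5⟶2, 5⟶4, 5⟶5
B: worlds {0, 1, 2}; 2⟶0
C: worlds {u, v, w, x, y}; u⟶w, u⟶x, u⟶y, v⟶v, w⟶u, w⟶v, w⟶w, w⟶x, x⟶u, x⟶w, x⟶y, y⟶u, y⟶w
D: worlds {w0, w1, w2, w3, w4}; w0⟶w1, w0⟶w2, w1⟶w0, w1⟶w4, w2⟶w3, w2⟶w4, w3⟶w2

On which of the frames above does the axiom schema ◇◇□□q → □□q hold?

The schema corresponds to a generalized confluence (Geach) condition: ∀x ∀y ∀z ((xR²y ∧ xR²z) → ∃w (yR²w ∧ z = w)).
A: fails — 3R²1, 3R²4 but no w with 1R²w and 4=w.
B: ✓.
C: fails — uR²v, uR²u but no t with vR²t and u=t.
D: fails — w0R²w3, w0R²w0 but no w with w3R²w and w0=w.
Valid on: B.

B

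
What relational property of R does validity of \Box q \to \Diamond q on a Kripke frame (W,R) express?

Suppose □q→◇q is valid. At any x set V(q)=W. Then □q at x, so ◇q at x, so x has a successor.
Conversely, any frame satisfying \forall x \exists y Rxy validates the schema.
So the correspondent is seriality.

Seriality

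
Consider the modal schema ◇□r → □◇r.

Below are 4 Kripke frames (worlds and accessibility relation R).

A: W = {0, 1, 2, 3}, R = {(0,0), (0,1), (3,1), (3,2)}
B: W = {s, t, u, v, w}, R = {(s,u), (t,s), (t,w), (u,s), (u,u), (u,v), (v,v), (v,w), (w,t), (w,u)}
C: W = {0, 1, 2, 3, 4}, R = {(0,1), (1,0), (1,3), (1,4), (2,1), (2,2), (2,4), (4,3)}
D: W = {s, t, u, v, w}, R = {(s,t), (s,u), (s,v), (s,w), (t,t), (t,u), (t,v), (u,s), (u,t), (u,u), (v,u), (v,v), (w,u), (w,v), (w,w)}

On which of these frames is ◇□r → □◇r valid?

This is the axiom for convergence; its first-order frame correspondent is ∀x ∀y ∀z (Rxy ∧ Rxz → ∃w (Ryw ∧ Rzw)).
A: fails — R00 and R01 but 0 and 1 have no common successor.
B: fails — Ruv and Rus but v and s have no common successor.
C: fails — R10 and R14 but 0 and 4 have no common successor.
D: holds.

D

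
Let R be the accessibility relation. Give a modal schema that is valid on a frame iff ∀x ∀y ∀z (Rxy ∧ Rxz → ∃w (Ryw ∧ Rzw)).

This is convergence; the standard corresponding axiom is .2: ◇□s → □◇s.

◇□s → □◇s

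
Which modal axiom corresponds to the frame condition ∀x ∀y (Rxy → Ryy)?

This is shift-reflexivity; the standard corresponding axiom is T□: □(□s → s).

□(□s → s)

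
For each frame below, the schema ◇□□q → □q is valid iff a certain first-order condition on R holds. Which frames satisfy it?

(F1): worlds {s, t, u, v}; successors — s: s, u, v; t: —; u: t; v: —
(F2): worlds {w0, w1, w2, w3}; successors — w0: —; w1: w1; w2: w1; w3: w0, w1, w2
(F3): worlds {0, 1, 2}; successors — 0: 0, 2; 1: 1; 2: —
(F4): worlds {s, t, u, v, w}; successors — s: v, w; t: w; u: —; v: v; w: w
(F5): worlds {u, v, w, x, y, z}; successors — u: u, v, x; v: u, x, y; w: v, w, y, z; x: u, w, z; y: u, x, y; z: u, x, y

The schema corresponds to a generalized confluence (Geach) condition: ∀x ∀y ∀z ((xRy ∧ xRz) → ∃w (yR²w ∧ z = w)).
(F1): fails — sRu, sRs but no w with uR²w and s=w.
(F2): fails — w3Rw0, w3Rw0 but no w with w0R²w and w0=w.
(F3): fails — 0R2, 0R0 but no w with 2R²w and 0=w.
(F4): fails — sRv, sRw but no w* with vR²w* and w=w*.
(F5): satisfies the condition.
Valid on: (F5).

(F5)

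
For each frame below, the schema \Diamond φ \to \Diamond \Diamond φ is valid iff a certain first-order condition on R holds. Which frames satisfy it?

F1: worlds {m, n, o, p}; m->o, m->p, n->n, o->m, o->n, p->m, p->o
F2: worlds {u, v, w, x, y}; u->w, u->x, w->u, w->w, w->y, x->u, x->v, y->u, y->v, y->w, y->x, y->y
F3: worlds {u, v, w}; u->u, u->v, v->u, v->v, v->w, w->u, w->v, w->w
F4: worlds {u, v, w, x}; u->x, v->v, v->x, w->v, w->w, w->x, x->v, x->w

The schema corresponds to a generalized confluence (Geach) condition: \forall x \forall y (xRy \to \exists w (y = w \wedge x R^2 w)).
F1: fails — mRp but no w with p=w and mR²w.
F2: fails — uRx but no t with x=t and uR²t.
F3: ✓.
F4: fails — uRx but no t with x=t and uR²t.

F3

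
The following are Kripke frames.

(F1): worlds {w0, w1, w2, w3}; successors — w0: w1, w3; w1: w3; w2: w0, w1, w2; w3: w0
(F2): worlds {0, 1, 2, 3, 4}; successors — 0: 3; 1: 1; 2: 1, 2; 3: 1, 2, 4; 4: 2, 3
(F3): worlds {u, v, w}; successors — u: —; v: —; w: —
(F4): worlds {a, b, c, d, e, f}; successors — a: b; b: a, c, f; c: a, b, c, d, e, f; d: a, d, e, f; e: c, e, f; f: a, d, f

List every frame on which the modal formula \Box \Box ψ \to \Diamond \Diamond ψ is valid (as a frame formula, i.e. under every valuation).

(F1), (F2), (F4)

The schema corresponds to a generalized confluence (Geach) condition: \forall x \exists w (x R^2 w \wedge x R^2 w).
(F1): condition met.
(F2): condition met.
(F3): fails — at u but no t with uR²t and uR²t.
(F4): condition met.
Valid on: (F1), (F2), (F4).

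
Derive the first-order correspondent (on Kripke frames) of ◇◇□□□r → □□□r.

∀x ∀y ∀z ((xR²y ∧ xR³z) → ∃w (yR³w ∧ z = w))

This is a Sahlqvist (Geach-type) schema ◇^2□^3r → □^3◇^0r.
First-order correspondent: ∀x ∀y ∀z ((xR²y ∧ xR³z) → ∃w (yR³w ∧ z = w)).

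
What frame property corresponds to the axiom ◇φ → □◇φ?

Suppose ◇φ→□◇φ is valid. Take Rxy, Rxz and set V(φ)={y}. Then ◇φ at x, so □◇φ at x, so ◇φ at z, so some w with Rzw has φ; w=y, i.e. Rzy. By symmetry of the argument, Ryz.

The Euclidean property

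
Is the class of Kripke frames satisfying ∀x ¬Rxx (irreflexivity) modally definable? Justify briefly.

If a class were modally definable it would be closed under surjective bounded morphisms (Goldblatt–Thomason).
The 2-cycle (worlds s,t with s→t→s) is irreflexive, and the map sending every world to a single reflexive point • is a surjective bounded morphism (forth: every edge maps to (•,•); back: every world has a successor). So any modal formula valid on the 2-cycle is also valid on the reflexive point, which is not irreflexive.
So the class is not modally definable.

No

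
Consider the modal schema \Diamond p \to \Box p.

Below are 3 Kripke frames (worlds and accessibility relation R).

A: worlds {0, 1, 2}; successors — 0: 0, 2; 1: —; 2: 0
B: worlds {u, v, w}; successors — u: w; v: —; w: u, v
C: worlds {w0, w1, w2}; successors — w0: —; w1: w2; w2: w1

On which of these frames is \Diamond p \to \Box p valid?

Frame correspondent (Sahlqvist): \forall x \forall y \forall z (Rxy \wedge Rxz \to y = z) — i.e. partial functionality.
A: fails — 0 sees both 0 and 2.
B: fails — w sees both u and v.
C: satisfies the condition.
Valid on: C.

C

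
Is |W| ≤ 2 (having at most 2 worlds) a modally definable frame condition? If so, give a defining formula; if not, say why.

Modal frame validity is preserved under disjoint unions.
Any modal formula valid on each of 3 disjoint one-world frames is valid on their disjoint union (validity is preserved under disjoint unions). Each one-world frame has |W|=1≤2, but the union has |W|=3.
Hence having at most 2 worlds is not modally definable.

Not modally definable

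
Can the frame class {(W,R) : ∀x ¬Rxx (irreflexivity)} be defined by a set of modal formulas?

No

If a class were modally definable it would be closed under surjective bounded morphisms (Goldblatt–Thomason).
The 4-cycle (worlds 0,1,2,3 with 0→1→2→3→0) is irreflexive, and the map sending every world to a single reflexive point • is a surjective bounded morphism (forth: every edge maps to (•,•); back: every world has a successor). So any modal formula valid on the 4-cycle is also valid on the reflexive point, which is not irreflexive.
So the class is not modally definable.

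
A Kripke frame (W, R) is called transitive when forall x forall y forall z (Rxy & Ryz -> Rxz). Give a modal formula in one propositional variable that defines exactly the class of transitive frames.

This is transitivity; the standard corresponding axiom is 4: □p → □□p.
Suppose □p→□□p is valid. Take Rxy, Ryz and set V(p)={w : Rxw}. Then □p at x, so □□p at x, so □p at y, so p at z, i.e. Rxz.

□p → □□p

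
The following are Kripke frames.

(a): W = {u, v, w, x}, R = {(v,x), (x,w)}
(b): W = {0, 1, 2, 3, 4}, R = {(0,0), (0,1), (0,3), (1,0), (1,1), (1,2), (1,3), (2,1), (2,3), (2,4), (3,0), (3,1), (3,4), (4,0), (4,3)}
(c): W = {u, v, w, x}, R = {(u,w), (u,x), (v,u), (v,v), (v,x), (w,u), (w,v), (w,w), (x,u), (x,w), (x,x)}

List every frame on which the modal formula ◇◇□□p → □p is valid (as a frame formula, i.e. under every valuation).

(c)

Frame correspondent (Sahlqvist): ∀x ∀y ∀z ((xR²y ∧ xRz) → ∃w (yR²w ∧ z = w)) — i.e. a generalized confluence (Geach) condition.
(a): fails — vR²w, vRx but no t with wR²t and x=t.
(b): fails — 1R²4, 1R2 but no w with 4R²w and 2=w.
(c): holds.
Valid on: (c).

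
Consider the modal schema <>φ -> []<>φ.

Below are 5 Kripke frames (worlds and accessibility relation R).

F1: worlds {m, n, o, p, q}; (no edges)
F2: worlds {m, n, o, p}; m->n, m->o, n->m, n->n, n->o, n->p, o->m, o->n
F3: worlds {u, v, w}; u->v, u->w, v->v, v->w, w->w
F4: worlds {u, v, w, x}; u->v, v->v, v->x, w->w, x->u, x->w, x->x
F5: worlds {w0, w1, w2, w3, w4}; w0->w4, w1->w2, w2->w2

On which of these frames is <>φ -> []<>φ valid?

F1

Frame correspondent (Sahlqvist): forall x forall y forall z (Rxy & Rxz -> Ryz) — i.e. the Euclidean property.
F1: satisfies the condition.
F2: fails — Rmo and Rmo but not Roo.
F3: fails — Ruw and Ruv but not Rwv.
F4: fails — Rvx and Rvv but not Rxv.
F5: fails — Rw0w4 and Rw0w4 but not Rw4w4.
Valid on: F1.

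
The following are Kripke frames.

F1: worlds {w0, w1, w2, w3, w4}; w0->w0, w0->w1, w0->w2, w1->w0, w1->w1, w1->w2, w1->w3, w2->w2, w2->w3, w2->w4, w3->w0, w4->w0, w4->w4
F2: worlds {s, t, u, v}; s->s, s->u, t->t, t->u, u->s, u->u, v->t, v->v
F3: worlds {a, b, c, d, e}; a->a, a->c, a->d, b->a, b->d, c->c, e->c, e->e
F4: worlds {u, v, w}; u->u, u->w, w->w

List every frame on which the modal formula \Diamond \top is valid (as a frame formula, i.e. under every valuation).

F1, F2

The schema corresponds to seriality: \forall x \exists y Rxy.
F1: ✓.
F2: ✓.
F3: fails — world d has no successor.
F4: fails — world v has no successor.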